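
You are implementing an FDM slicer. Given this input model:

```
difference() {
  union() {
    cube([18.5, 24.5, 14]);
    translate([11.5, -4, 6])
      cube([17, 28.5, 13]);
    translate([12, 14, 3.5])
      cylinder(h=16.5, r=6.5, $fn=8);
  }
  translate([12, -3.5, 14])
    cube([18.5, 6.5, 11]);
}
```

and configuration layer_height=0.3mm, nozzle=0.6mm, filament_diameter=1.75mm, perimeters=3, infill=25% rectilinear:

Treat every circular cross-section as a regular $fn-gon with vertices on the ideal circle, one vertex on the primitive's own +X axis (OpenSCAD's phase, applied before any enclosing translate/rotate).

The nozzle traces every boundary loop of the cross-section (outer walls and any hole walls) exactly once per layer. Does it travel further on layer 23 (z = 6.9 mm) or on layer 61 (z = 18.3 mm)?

layer 61 (z = 18.3 mm)

Layer 23 (z = 6.9): the cube (footprint 18.5×24.5) is included at this height (perimeter 86.00 mm); the cube at (11.5, -4) is present — its section is the full 17×28.5 rectangle (perimeter 91.00 mm); the r=6.5 cylinder at (12, 14) gives a regular 8-gon of circumradius 6.5 (constant along its height) (perimeter = 2·8·6.500·sin(180°/8) = 39.80 mm); Combining (union): the regions partially overlap (shared area 291.00 mm²), so the edge portions inside another operand are dropped and the merged outline is re-measured after clipping — boundary = 114.00 mm; the cube at (12, -3.5) is not intersected at this z (z outside [14, 25]); Taking the first minus the rest: none of the subtracted shapes is present at this height, so the result so far is unchanged — boundary = 114.00 mm. So its perimeter = 114.00 mm. Layer 61 (z = 18.3): the cube is absent (z outside [0, 14]); the cube at (11.5, -4) (footprint 17×28.5) is included at this height (perimeter 91.00 mm); the r=6.5 cylinder at (12, 14) gives a regular 8-gon of circumradius 6.5 (constant along its height) (perimeter = 2·8·6.500·sin(180°/8) = 39.80 mm); Taking the union: the regions partially overlap (shared area 66.15 mm²), so the edge portions inside another operand are dropped and the merged outline is re-measured after clipping — boundary = 97.23 mm; the 18.5×6.5 cube at (12, -3.5) contributes its full rectangle (perimeter 50.00 mm); After the difference (first − rest): starting from that combined region, the 18.5×6.5 cube at (12, -3.5) partially overlaps it — only the 107.25 mm² overlap (of its 120.25 mm²) is removed, clipping the outline — boundary = 130.23 mm. So its perimeter = 130.23 mm. Layer 61 is larger (130.23 vs 114.00 mm).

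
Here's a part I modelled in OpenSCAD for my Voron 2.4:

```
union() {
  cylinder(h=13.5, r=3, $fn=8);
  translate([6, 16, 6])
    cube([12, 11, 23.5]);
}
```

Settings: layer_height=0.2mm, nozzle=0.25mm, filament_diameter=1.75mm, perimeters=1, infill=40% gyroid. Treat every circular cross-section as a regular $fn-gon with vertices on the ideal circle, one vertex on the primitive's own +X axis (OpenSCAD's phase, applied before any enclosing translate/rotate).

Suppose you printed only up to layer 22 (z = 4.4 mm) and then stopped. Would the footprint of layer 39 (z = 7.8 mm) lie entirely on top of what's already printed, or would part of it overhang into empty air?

Compare the two slices. At z = 4.4: the cylinder: section is a regular 8-gon, circumradius r=3 (area = (8/2)·3.000²·sin(360°/8) = 25.46 mm²); the cube at (6, 16) is absent (z outside [6, 29.5]); Taking the union: only the r=3 cylinder is present, so the union is just that shape — area = 25.46 mm². At z = 7.8: the r=3 cylinder gives a regular 8-gon of circumradius 3 (constant along its height) (area = (8/2)·3.000²·sin(360°/8) = 25.46 mm²); the cube at (6, 16) is present — its section is the full 12×11 rectangle (area 132.00 mm²); Taking the union: the 2 present regions are separate (no shared area or edge), so areas and boundary lengths simply add and each stays a separate island — area = 157.46 mm². Checking containment: at z = 7.8 the cross-section extends beyond the z = 4.4 cross-section by about 132.00 mm².

part overhangs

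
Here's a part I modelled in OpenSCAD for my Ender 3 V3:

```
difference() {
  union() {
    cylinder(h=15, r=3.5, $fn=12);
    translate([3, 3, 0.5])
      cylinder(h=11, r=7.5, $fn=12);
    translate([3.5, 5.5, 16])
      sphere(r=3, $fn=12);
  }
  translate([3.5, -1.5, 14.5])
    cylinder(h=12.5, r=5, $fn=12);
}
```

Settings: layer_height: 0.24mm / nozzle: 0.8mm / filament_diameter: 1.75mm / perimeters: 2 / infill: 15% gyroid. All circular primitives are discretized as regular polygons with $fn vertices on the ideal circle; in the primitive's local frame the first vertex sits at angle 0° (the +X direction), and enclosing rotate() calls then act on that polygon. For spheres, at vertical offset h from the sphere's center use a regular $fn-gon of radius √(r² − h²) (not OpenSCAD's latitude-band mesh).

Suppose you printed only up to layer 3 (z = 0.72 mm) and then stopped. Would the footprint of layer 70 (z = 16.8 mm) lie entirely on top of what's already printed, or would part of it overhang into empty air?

entirely on top

Compare the two slices. At z = 0.72: the r=3.5 cylinder gives a regular 12-gon of circumradius 3.5 (constant along its height) (area = (12/2)·3.500²·sin(360°/12) = 36.75 mm²); the r=7.5 cylinder at (3, 3) gives a regular 12-gon of circumradius 7.5 (constant along its height) (area = (12/2)·7.500²·sin(360°/12) = 168.75 mm²); the sphere at (3.5, 5.5) does not reach this height (|z−center|=15.280 > r=3); Taking the union: the regions partially overlap — summed areas 205.50 mm² minus the doubly-counted overlap 35.81 mm² gives 169.69 mm² — area = 169.69 mm²; the cylinder at (3.5, -1.5) is not intersected at this z (z outside [14.5, 27]); Taking the first minus the rest: none of the subtracted shapes is present at this height, so that combined region is unchanged — area = 169.69 mm². At z = 16.8: the cylinder is not intersected at this z (z outside [0, 15]); the cylinder at (3, 3) is not intersected at this z (z outside [0.5, 11.5]); the sphere at (3.5, 5.5): section is a regular 12-gon, circumradius = √(r²−h²) = √(3²−0.8²) = 2.891 (area = (12/2)·2.891²·sin(360°/12) = 25.08 mm²); Combining (union): only the r=3 sphere at (3.5, 5.5) is present, so the union is just that shape — area = 25.08 mm²; the r=5 cylinder at (3.5, -1.5) gives a regular 12-gon of circumradius 5 (constant along its height) (area = (12/2)·5.000²·sin(360°/12) = 75.00 mm²); Subtracting the remaining from the first: starting from the result so far (25.08 mm²), the r=5 cylinder at (3.5, -1.5) partially overlaps it — only the 1.47 mm² overlap (of its 75.00 mm²) is removed, clipping the outline — area = 23.61 mm². Checking containment: the cross-section at z = 16.8 is a subset of the cross-section at z = 0.72.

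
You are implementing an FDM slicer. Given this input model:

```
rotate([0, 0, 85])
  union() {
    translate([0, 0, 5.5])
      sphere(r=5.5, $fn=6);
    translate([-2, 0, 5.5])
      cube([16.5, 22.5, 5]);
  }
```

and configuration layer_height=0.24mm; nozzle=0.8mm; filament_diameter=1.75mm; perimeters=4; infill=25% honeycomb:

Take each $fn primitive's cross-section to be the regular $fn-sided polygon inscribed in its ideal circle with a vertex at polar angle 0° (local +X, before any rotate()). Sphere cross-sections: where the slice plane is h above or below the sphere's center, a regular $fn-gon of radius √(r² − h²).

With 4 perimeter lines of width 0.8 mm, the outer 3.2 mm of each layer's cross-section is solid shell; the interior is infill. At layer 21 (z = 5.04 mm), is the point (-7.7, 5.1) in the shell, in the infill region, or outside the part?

At z = 5.04 mm: the r=5.5 sphere contributes a regular 6-gon of circumradius √(5.5²−0.46²) = 5.481; the cube at (-2, 0) is not intersected at this z (z outside [5.5, 10.5]); Combining (union): only the r=5.5 sphere is present, so the union is just that shape — 1 connected region; (whole slice rotated 85° about Z — lengths, areas and connectivity unchanged). Overall, the cross-section is a single solid region. Undo the 85° rotation: the query point maps to (4.409, 8.115) in the un-rotated model frame. The nearest boundary edge runs (5.48, 0.00)→(2.74, 4.75); distance from the point to it = 3.76 mm. The point is not inside any of the regions above, so it lies outside the cross-section (3.76 mm from the nearest boundary).

outside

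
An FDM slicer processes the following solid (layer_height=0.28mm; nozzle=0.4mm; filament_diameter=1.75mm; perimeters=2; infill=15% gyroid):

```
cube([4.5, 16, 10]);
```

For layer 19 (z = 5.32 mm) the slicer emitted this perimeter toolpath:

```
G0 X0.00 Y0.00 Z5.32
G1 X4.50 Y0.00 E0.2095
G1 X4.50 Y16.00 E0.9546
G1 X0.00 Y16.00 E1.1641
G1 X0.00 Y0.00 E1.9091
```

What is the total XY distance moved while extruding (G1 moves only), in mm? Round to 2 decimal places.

41.00 mm

Sum the Euclidean lengths of each G1 segment: total = 41.00 mm.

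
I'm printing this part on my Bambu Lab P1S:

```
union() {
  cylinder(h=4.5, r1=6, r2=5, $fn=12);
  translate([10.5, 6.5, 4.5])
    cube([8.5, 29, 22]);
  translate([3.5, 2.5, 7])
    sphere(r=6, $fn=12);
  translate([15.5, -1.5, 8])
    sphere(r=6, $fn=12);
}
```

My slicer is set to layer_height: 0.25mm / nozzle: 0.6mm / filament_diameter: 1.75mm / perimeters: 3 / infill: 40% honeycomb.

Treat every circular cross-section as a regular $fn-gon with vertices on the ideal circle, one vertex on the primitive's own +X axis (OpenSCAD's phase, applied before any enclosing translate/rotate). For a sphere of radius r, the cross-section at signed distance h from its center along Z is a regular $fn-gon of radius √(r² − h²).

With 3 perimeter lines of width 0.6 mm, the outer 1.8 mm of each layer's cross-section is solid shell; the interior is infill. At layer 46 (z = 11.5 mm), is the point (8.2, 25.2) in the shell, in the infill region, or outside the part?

outside

At z = 11.5 mm: the cone is not intersected at this z (z outside [0, 4.5]); the cube at (10.5, 6.5) (footprint 8.5×29) is included at this height; the r=6 sphere at (3.5, 2.5) slices to a regular 12-gon of circumradius 3.969 (√(r²−h²) with h=4.5 from center); the sphere at (15.5, -1.5): section is a regular 12-gon, circumradius = √(r²−h²) = √(6²−3.5²) = 4.873; Combining (union): the 3 present regions are separate (no shared area or edge), so areas and boundary lengths simply add and each stays a separate island — 3 connected regions. Overall, the cross-section has 3 separate islands. The nearest boundary edge runs (10.50, 6.50)→(10.50, 35.50); distance from the point to it = 2.30 mm. The point is not inside any of the regions above, so it lies outside the cross-section (2.30 mm from the nearest boundary).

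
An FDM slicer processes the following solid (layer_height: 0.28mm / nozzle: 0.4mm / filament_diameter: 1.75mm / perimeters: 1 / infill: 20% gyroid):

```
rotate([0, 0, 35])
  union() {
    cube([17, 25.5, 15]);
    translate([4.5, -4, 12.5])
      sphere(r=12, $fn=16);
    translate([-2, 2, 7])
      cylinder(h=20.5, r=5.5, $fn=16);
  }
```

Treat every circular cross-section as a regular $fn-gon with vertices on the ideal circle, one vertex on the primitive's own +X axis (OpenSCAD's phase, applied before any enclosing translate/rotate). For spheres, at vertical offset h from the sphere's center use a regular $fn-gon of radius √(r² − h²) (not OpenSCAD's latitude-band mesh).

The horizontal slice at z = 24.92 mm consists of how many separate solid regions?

1

At z = 24.92 mm: the cube does not reach this height (z outside [0, 15]); the sphere at (4.5, -4) does not reach this height (|z−center|=12.420 > r=12); the r=5.5 cylinder at (-2, 2) gives a regular 16-gon of circumradius 5.5 (constant along its height); Taking the union: only the r=5.5 cylinder at (-2, 2) is present, so the union is just that shape — 1 connected region; (rotated 35° about Z; rotation is an isometry so areas/perimeters/island counts are preserved). The result has 1 disconnected region.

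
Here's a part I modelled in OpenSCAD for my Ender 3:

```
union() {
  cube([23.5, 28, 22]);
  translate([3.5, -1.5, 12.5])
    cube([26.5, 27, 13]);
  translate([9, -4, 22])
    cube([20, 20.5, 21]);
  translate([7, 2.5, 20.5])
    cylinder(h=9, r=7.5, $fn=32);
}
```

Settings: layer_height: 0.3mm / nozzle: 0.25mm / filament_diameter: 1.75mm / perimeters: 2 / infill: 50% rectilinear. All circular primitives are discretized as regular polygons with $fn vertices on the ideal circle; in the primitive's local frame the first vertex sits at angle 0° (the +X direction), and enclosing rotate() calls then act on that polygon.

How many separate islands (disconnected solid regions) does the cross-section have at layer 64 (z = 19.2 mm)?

At z = 19.2 mm: the 23.5×28 cube contributes its full rectangle; the cube at (3.5, -1.5) is present — its section is the full 26.5×27 rectangle; the cube at (9, -4) does not reach this height (z outside [22, 43]); the cylinder at (7, 2.5) is absent (z outside [20.5, 29.5]); Merging all regions: the regions partially overlap (shared area 510.00 mm²), so overlapping operands fuse into one piece — 1 connected region. Overall, the cross-section is a single solid region. Island count = 1.

1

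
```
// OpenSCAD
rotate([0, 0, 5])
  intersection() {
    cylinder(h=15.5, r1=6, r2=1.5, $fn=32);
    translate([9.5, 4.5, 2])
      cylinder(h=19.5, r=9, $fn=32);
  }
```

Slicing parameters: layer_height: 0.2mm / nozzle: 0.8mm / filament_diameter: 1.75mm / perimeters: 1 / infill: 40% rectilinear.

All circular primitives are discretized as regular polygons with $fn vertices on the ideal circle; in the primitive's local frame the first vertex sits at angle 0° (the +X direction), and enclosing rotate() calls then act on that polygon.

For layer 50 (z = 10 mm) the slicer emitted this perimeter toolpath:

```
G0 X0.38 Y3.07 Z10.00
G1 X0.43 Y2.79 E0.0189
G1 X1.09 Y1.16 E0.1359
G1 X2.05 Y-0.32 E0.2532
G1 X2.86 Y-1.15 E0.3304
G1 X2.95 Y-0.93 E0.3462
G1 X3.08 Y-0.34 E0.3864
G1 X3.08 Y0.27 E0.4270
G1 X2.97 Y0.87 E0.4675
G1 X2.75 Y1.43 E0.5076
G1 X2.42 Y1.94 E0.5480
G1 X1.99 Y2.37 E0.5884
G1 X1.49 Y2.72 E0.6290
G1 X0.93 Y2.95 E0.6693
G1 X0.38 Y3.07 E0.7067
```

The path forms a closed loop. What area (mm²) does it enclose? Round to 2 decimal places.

5.23 mm²

Apply the shoelace formula to the sequence of (X, Y) vertices; enclosed area = 5.23 mm².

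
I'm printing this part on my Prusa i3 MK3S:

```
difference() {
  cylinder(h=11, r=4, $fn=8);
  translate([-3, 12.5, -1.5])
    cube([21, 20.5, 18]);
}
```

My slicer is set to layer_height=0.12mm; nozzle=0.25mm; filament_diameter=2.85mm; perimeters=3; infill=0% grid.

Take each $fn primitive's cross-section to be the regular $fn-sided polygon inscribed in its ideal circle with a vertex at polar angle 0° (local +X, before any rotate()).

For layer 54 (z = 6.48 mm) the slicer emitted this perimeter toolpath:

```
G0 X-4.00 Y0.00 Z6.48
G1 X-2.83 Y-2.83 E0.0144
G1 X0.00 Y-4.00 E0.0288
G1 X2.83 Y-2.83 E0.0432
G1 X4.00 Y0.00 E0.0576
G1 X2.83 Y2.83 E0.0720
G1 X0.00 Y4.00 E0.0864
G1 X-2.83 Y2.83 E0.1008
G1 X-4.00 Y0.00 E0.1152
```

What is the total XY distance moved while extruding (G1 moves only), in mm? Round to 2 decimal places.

24.50 mm

Sum the Euclidean lengths of each G1 segment: total = 24.50 mm.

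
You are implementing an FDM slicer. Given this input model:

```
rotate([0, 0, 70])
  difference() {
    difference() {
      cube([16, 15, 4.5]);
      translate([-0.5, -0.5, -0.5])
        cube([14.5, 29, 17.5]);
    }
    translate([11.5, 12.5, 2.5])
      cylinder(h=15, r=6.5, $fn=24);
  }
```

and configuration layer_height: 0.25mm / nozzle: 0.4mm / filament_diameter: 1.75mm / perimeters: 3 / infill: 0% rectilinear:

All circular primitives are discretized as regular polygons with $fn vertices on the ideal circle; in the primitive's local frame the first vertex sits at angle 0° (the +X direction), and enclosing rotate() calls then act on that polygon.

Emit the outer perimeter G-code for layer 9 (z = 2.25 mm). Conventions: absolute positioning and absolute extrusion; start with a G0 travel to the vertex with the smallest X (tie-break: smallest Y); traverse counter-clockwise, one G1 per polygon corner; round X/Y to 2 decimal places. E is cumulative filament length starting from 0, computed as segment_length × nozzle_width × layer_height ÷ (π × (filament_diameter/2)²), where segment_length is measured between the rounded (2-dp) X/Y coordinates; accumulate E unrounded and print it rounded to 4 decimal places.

G0 X-9.31 Y18.29 Z2.25
G1 X4.79 Y13.16 E0.6238
G1 X5.47 Y15.04 E0.7069
G1 X-8.62 Y20.17 E1.3303
G1 X-9.31 Y18.29 E1.4136

At z = 2.25 mm: the cube (footprint 16×15) is included at this height; the cube at (-0.5, -0.5) is present — its section is the full 14.5×29 rectangle; Taking the first minus the rest: starting from the 16×15 cube, the 14.5×29 cube at (-0.5, -0.5) partially overlaps it — only the 210.00 mm² overlap (of its 420.50 mm²) is removed, clipping the outline — 1 connected region; the cylinder at (11.5, 12.5) does not reach this height (z outside [2.5, 17.5]); After the difference (first − rest): none of the subtracted shapes is present at this height, so the result so far is unchanged — 1 connected region; (whole slice rotated 70° about Z — lengths, areas and connectivity unchanged). The outline is a single polygon with 4 vertices. Extrusion per mm of travel: 0.4 × 0.25 / (π × 0.875²) = 0.041575. Accumulating E over each segment gives final E = 1.4136.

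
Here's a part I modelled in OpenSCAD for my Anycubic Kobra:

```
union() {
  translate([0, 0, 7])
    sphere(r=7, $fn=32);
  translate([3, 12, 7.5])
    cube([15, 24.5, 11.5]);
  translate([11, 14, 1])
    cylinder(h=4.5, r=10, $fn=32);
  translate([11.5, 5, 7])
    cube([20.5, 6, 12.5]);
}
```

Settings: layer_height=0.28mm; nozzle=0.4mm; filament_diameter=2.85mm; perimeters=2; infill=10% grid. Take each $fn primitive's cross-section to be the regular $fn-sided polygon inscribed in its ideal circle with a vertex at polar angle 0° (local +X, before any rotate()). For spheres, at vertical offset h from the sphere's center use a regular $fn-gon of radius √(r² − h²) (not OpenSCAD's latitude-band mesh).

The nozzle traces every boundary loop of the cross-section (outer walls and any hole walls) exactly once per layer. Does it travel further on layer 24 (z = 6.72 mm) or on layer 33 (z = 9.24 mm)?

Layer 24 (z = 6.72): the sphere: section is a regular 32-gon, circumradius = √(r²−h²) = √(7²−0.28²) = 6.994 (perimeter = 2·32·6.994·sin(180°/32) = 43.88 mm); the cube at (3, 12) is absent (z outside [7.5, 19]); the cylinder at (11, 14) is not intersected at this z (z outside [1, 5.5]); the cube at (11.5, 5) is not intersected at this z (z outside [7, 19.5]); Taking the union: only the r=7 sphere is present, so the union is just that shape — boundary = 43.88 mm. So its perimeter = 43.88 mm. Layer 33 (z = 9.24): the r=7 sphere slices to a regular 32-gon of circumradius 6.632 (√(r²−h²) with h=2.24 from center) (perimeter = 2·32·6.632·sin(180°/32) = 41.60 mm); the cube at (3, 12) (footprint 15×24.5) is included at this height (perimeter 79.00 mm); the cylinder at (11, 14) is not intersected at this z (z outside [1, 5.5]); the 20.5×6 cube at (11.5, 5) contributes its full rectangle (perimeter 53.00 mm); Combining (union): the 3 present regions are separate (no shared area or edge), so areas and boundary lengths simply add and each stays a separate island — boundary = 173.60 mm. So its perimeter = 173.60 mm. Layer 33 is larger (173.60 vs 43.88 mm).

layer 33 (z = 9.24 mm)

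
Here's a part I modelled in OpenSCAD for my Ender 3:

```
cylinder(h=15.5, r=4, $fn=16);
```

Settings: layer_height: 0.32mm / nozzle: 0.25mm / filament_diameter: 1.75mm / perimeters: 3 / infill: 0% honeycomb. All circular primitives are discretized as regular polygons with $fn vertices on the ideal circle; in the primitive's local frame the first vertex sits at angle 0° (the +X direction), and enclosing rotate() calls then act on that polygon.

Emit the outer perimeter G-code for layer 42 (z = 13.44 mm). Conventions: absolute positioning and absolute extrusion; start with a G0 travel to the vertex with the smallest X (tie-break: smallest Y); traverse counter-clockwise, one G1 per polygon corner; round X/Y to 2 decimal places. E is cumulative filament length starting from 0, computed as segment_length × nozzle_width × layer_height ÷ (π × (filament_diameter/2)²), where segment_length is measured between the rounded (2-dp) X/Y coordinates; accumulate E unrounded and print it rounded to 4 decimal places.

At z = 13.44 mm: the cylinder: section is a regular 16-gon, circumradius r=4. The outline is a single polygon with 16 vertices. Extrusion per mm of travel: 0.25 × 0.32 / (π × 0.875²) = 0.033260. Accumulating E over each segment gives final E = 0.8311.

G0 X-4.00 Y0.00 Z13.44
G1 X-3.70 Y-1.53 E0.0519
G1 X-2.83 Y-2.83 E0.1039
G1 X-1.53 Y-3.70 E0.1559
G1 X0.00 Y-4.00 E0.2078
G1 X1.53 Y-3.70 E0.2596
G1 X2.83 Y-2.83 E0.3117
G1 X3.70 Y-1.53 E0.3637
G1 X4.00 Y0.00 E0.4155
G1 X3.70 Y1.53 E0.4674
G1 X2.83 Y2.83 E0.5194
G1 X1.53 Y3.70 E0.5714
G1 X0.00 Y4.00 E0.6233
G1 X-1.53 Y3.70 E0.6752
G1 X-2.83 Y2.83 E0.7272
G1 X-3.70 Y1.53 E0.7792
G1 X-4.00 Y0.00 E0.8311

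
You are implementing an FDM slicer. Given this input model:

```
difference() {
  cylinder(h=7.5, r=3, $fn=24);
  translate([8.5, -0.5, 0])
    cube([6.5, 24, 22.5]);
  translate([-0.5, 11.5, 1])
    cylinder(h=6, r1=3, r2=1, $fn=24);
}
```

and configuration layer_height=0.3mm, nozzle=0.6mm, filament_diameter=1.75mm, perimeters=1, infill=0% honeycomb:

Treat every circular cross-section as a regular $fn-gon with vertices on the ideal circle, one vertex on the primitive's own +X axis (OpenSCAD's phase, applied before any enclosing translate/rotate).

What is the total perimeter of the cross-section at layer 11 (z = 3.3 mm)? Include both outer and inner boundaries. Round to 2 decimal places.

At z = 3.3 mm: the r=3 cylinder gives a regular 24-gon of circumradius 3 (constant along its height) (perimeter = 2·24·3.000·sin(180°/24) = 18.80 mm); the cube at (8.5, -0.5) (footprint 6.5×24) is included at this height (perimeter 61.00 mm); the cone at (-0.5, 11.5): at t=0.383 of its height the radius interpolates to r₁+(r₂−r₁)t = 2.233, giving a regular 24-gon of that circumradius (perimeter = 2·24·2.233·sin(180°/24) = 13.99 mm); Taking the first minus the rest: starting from the r=3 cylinder, the 6.5×24 cube at (8.5, -0.5) misses the remaining region (no effect); the cone at (-0.5, 11.5) misses the remaining region (no effect) — boundary = 18.80 mm. Overall, the cross-section is a single solid region. Total boundary length (outer) = 18.80 mm.

18.80 mm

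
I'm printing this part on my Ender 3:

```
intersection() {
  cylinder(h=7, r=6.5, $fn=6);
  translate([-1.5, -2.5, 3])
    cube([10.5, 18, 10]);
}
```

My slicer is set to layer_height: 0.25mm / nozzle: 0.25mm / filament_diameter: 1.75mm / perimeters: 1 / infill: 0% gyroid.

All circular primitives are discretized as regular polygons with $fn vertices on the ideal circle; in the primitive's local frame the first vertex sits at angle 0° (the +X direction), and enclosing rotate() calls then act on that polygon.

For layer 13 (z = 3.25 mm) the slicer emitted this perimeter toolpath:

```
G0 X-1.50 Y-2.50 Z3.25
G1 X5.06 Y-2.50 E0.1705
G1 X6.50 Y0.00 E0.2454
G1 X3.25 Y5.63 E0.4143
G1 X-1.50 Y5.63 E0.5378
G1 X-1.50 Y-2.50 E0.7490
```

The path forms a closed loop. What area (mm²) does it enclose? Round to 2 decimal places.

Apply the shoelace formula to the sequence of (X, Y) vertices; enclosed area = 54.09 mm².

54.09 mm²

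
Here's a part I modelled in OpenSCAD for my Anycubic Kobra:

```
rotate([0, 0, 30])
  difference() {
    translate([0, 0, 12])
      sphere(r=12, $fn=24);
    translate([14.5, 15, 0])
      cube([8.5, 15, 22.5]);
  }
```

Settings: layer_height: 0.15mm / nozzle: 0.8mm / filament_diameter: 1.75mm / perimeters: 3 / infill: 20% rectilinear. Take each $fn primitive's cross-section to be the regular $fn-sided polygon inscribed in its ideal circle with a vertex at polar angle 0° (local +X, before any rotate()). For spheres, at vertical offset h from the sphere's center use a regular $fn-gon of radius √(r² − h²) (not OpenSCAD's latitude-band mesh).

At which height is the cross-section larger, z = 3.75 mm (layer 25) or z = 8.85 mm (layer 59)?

layer 59 (z = 8.85 mm)

Layer 25 (z = 3.75): the sphere: section is a regular 24-gon, circumradius = √(r²−h²) = √(12²−8.25²) = 8.714 (area = (24/2)·8.714²·sin(360°/24) = 235.85 mm²); the 8.5×15 cube at (14.5, 15) contributes its full rectangle (area 127.50 mm²); Subtracting the remaining from the first: starting from the r=12 sphere (235.85 mm²), the 8.5×15 cube at (14.5, 15) misses the remaining region (no effect) — area = 235.85 mm²; (whole slice rotated 30° about Z — lengths, areas and connectivity unchanged). So its area = 235.85 mm². Layer 59 (z = 8.85): the sphere: section is a regular 24-gon, circumradius = √(r²−h²) = √(12²−3.15²) = 11.579 (area = (24/2)·11.579²·sin(360°/24) = 416.42 mm²); the 8.5×15 cube at (14.5, 15) contributes its full rectangle (area 127.50 mm²); After the difference (first − rest): starting from the r=12 sphere (416.42 mm²), the 8.5×15 cube at (14.5, 15) misses the remaining region (no effect) — area = 416.42 mm²; (rotated 30° about Z; rotation is an isometry so areas/perimeters/island counts are preserved). So its area = 416.42 mm². Layer 59 is larger (416.42 vs 235.85 mm²).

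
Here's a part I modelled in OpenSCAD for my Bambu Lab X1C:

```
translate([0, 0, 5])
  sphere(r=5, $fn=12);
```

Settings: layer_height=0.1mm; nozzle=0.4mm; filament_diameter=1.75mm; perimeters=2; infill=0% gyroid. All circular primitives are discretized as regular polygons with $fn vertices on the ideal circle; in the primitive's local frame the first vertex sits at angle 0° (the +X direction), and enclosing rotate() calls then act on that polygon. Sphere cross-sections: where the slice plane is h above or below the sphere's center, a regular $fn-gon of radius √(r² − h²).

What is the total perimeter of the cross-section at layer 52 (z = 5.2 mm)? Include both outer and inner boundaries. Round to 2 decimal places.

31.03 mm

At z = 5.2 mm: the sphere: section is a regular 12-gon, circumradius = √(r²−h²) = √(5²−0.2²) = 4.996 (perimeter = 2·12·4.996·sin(180°/12) = 31.03 mm). Overall, the cross-section is a single solid region. Total boundary length (outer) = 31.03 mm.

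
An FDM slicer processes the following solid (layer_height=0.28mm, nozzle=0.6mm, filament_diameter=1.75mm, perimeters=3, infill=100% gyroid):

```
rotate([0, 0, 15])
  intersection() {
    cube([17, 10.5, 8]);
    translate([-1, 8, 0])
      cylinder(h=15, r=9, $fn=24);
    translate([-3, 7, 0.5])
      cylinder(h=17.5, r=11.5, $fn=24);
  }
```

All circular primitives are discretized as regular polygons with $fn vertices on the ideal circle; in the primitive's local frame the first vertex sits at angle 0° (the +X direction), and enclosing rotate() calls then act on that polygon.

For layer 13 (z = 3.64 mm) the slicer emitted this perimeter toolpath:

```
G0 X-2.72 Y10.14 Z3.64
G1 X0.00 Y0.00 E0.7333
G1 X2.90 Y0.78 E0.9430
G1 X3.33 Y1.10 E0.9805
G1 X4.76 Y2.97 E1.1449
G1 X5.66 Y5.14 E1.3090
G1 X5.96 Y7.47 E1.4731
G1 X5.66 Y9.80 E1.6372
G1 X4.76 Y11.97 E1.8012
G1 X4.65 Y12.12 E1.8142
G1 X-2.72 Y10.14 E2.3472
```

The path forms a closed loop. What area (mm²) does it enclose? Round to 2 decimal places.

71.96 mm²

Apply the shoelace formula to the sequence of (X, Y) vertices; enclosed area = 71.96 mm².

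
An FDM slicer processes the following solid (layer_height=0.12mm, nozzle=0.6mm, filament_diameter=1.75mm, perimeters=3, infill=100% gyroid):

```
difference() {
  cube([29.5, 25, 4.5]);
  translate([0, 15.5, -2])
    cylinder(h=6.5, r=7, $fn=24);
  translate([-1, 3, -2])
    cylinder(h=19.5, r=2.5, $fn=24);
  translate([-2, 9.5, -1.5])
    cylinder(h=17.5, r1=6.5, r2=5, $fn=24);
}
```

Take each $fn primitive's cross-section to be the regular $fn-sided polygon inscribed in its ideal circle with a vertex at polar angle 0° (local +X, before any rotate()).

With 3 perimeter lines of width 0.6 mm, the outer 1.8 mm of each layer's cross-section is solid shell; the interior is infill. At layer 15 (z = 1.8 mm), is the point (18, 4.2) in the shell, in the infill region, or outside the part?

At z = 1.8 mm: the cube is present — its section is the full 29.5×25 rectangle; the r=7 cylinder at (0, 15.5) gives a regular 24-gon of circumradius 7 (constant along its height); the r=2.5 cylinder at (-1, 3) gives a regular 24-gon of circumradius 2.5 (constant along its height); the cone at (-2, 9.5) (r1=6.5→r2=5) has section circumradius 6.217 here — a regular 24-gon; After the difference (first − rest): starting from the 29.5×25 cube, the r=7 cylinder at (0, 15.5) partially overlaps it — only the 76.09 mm² overlap (of its 152.19 mm²) is removed, clipping the outline; the r=2.5 cylinder at (-1, 3) partially overlaps it — only the 4.87 mm² overlap (of its 19.41 mm²) is removed, clipping the outline; the cone at (-2, 9.5) partially overlaps it — only the 14.58 mm² overlap (of its 120.05 mm²) is removed, clipping the outline — 1 connected region. Overall, the cross-section is a single solid region. The nearest boundary edge runs (29.50, 0.00)→(0.00, 0.00); distance from the point to it = 4.20 mm. The point is inside the cross-section and 4.20 mm from the nearest boundary — more than the 1.8 mm shell width (3 × 0.6), so it's in the infill interior.

infill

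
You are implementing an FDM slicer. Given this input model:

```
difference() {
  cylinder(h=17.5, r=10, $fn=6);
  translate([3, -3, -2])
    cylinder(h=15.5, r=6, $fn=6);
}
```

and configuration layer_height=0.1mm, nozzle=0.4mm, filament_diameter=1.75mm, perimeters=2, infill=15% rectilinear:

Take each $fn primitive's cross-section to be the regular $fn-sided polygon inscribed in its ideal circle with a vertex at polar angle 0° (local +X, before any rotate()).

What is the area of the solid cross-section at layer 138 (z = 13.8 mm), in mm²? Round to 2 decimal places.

At z = 13.8 mm: the r=10 cylinder gives a regular 6-gon of circumradius 10 (constant along its height) (area = (6/2)·10.000²·sin(360°/6) = 259.81 mm²); the cylinder at (3, -3) is absent (z outside [-2, 13.5]); After the difference (first − rest): none of the subtracted shapes is present at this height, so the r=10 cylinder is unchanged — area = 259.81 mm². Overall, the cross-section is a single solid region. Net area = 259.81 mm².

259.81 mm²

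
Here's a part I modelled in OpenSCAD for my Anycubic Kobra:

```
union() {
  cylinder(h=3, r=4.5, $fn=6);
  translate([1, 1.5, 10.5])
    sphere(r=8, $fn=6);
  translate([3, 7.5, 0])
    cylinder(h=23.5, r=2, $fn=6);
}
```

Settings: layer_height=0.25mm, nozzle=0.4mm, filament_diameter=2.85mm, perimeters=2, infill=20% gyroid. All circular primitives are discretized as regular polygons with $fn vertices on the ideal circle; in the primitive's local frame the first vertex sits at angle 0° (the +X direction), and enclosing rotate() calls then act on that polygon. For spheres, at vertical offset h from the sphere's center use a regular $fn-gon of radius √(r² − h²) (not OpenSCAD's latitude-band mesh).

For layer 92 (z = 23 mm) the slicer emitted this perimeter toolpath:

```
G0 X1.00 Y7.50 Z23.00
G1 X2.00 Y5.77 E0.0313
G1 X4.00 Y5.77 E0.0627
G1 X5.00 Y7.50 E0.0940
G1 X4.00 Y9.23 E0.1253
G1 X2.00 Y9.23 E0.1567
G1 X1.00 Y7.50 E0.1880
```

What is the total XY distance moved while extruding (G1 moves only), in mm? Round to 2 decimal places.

11.99 mm

Sum the Euclidean lengths of each G1 segment: total = 11.99 mm.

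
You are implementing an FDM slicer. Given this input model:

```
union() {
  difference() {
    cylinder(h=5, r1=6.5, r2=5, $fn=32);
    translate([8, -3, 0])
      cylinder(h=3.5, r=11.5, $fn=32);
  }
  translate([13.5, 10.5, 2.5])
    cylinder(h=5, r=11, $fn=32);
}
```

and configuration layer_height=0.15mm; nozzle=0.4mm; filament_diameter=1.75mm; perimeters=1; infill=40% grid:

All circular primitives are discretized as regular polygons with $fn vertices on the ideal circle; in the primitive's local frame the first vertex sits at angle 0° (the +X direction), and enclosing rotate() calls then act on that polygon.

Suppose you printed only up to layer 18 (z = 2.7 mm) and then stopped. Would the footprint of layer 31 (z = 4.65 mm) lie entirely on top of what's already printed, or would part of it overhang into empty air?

part overhangs

Compare the two slices. At z = 2.7: the cone (r1=6.5→r2=5) has section circumradius 5.690 here — a regular 32-gon (area = (32/2)·5.690²·sin(360°/32) = 101.06 mm²); the cylinder at (8, -3): section is a regular 32-gon, circumradius r=11.5 (area = (32/2)·11.500²·sin(360°/32) = 412.81 mm²); Subtracting the remaining from the first: starting from the cone (101.06 mm²), the r=11.5 cylinder at (8, -3) partially overlaps it — only the 77.93 mm² overlap (of its 412.81 mm²) is removed, clipping the outline — area = 23.13 mm²; the r=11 cylinder at (13.5, 10.5) gives a regular 32-gon of circumradius 11 (constant along its height) (area = (32/2)·11.000²·sin(360°/32) = 377.69 mm²); Combining (union): the 2 present regions are separate (no shared area or edge), so areas and boundary lengths simply add and each stays a separate island — area = 400.82 mm². At z = 4.65: the cone contributes a regular 32-gon of circumradius 5.105 (interpolated between r1=6.5 and r2=5 at t=0.930) (area = (32/2)·5.105²·sin(360°/32) = 81.35 mm²); the cylinder at (8, -3) is not intersected at this z (z outside [0, 3.5]); After the difference (first − rest): none of the subtracted shapes is present at this height, so the cone is unchanged — area = 81.35 mm²; the r=11 cylinder at (13.5, 10.5) gives a regular 32-gon of circumradius 11 (constant along its height) (area = (32/2)·11.000²·sin(360°/32) = 377.69 mm²); Taking the union: the 2 present regions are separate (no shared area or edge), so areas and boundary lengths simply add and each stays a separate island — area = 459.04 mm². Checking containment: at z = 4.65 the cross-section extends beyond the z = 2.7 cross-section by about 66.04 mm².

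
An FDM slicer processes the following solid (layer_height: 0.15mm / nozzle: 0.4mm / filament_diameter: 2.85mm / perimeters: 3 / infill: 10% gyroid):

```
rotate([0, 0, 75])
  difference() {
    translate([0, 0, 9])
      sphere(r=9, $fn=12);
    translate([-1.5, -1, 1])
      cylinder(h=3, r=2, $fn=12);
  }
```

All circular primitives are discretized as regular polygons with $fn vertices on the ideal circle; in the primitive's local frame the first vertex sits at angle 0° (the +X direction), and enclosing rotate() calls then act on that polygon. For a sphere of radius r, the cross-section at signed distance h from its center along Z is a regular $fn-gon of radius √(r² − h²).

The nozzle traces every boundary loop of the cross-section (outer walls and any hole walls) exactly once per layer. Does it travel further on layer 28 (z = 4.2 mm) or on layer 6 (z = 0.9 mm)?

layer 28 (z = 4.2 mm)

Layer 28 (z = 4.2): the r=9 sphere slices to a regular 12-gon of circumradius 7.613 (√(r²−h²) with h=4.8 from center) (perimeter = 2·12·7.613·sin(180°/12) = 47.29 mm); the cylinder at (-1.5, -1) is not intersected at this z (z outside [1, 4]); Taking the first minus the rest: none of the subtracted shapes is present at this height, so the r=9 sphere is unchanged — boundary = 47.29 mm; (rotated 75° about Z; rotation is an isometry so areas/perimeters/island counts are preserved). So its perimeter = 47.29 mm. Layer 6 (z = 0.9): the sphere: section is a regular 12-gon, circumradius = √(r²−h²) = √(9²−8.1²) = 3.923 (perimeter = 2·12·3.923·sin(180°/12) = 24.37 mm); the cylinder at (-1.5, -1) is absent (z outside [1, 4]); Taking the first minus the rest: none of the subtracted shapes is present at this height, so the r=9 sphere is unchanged — boundary = 24.37 mm; (whole slice rotated 75° about Z — lengths, areas and connectivity unchanged). So its perimeter = 24.37 mm. Layer 28 is larger (47.29 vs 24.37 mm).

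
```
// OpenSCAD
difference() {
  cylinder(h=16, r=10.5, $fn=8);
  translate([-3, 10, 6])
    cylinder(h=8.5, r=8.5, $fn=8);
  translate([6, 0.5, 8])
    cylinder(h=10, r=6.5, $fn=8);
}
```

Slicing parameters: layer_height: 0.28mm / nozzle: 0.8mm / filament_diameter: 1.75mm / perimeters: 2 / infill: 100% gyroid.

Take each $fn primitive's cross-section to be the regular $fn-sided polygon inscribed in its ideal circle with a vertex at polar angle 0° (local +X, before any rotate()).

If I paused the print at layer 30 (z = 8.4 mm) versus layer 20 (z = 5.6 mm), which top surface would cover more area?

layer 20 (z = 5.6 mm)

Layer 30 (z = 8.4): the r=10.5 cylinder contributes a regular 8-gon of circumradius 10.5 (area = (8/2)·10.500²·sin(360°/8) = 311.83 mm²); the r=8.5 cylinder at (-3, 10) contributes a regular 8-gon of circumradius 8.5 (area = (8/2)·8.500²·sin(360°/8) = 204.35 mm²); the cylinder at (6, 0.5): section is a regular 8-gon, circumradius r=6.5 (area = (8/2)·6.500²·sin(360°/8) = 119.50 mm²); Taking the first minus the rest: starting from the r=10.5 cylinder (311.83 mm²), the r=8.5 cylinder at (-3, 10) partially overlaps it — only the 76.94 mm² overlap (of its 204.35 mm²) is removed, clipping the outline; the r=6.5 cylinder at (6, 0.5) partially overlaps it — only the 94.57 mm² overlap (of its 119.50 mm²) is removed, clipping the outline — area = 140.32 mm². So its area = 140.32 mm². Layer 20 (z = 5.6): the r=10.5 cylinder gives a regular 8-gon of circumradius 10.5 (constant along its height) (area = (8/2)·10.500²·sin(360°/8) = 311.83 mm²); the cylinder at (-3, 10) is not intersected at this z (z outside [6, 14.5]); the cylinder at (6, 0.5) is not intersected at this z (z outside [8, 18]); Taking the first minus the rest: none of the subtracted shapes is present at this height, so the r=10.5 cylinder is unchanged — area = 311.83 mm². So its area = 311.83 mm². Layer 20 is larger (311.83 vs 140.32 mm²).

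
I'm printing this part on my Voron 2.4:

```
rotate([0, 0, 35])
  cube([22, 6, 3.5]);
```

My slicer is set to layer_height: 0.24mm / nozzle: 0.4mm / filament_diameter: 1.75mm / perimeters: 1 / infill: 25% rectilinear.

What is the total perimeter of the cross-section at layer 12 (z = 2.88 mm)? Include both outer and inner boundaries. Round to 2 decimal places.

56.00 mm

At z = 2.88 mm: the cube (footprint 22×6) is included at this height (perimeter 56.00 mm); (rotated 35° about Z; rotation is an isometry so areas/perimeters/island counts are preserved). Overall, the cross-section is a single solid region. Total boundary length (outer) = 56.00 mm.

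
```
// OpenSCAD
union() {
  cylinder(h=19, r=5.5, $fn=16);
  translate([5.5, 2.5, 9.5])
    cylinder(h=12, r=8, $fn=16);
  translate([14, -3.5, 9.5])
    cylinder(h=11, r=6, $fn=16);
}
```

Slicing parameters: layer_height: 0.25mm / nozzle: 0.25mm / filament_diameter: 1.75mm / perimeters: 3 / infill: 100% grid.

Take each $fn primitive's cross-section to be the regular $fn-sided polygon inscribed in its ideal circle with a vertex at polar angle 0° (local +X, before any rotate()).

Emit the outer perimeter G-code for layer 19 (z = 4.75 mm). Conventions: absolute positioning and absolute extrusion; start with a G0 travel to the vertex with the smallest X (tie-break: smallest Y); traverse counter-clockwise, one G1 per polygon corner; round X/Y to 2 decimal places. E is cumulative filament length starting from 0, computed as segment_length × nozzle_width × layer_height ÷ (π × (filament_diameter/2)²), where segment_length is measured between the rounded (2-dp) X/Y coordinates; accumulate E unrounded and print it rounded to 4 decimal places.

G0 X-5.50 Y0.00 Z4.75
G1 X-5.08 Y-2.10 E0.0556
G1 X-3.89 Y-3.89 E0.1115
G1 X-2.10 Y-5.08 E0.1674
G1 X0.00 Y-5.50 E0.2230
G1 X2.10 Y-5.08 E0.2786
G1 X3.89 Y-3.89 E0.3345
G1 X5.08 Y-2.10 E0.3904
G1 X5.50 Y0.00 E0.4460
G1 X5.08 Y2.10 E0.5017
G1 X3.89 Y3.89 E0.5575
G1 X2.10 Y5.08 E0.6134
G1 X0.00 Y5.50 E0.6690
G1 X-2.10 Y5.08 E0.7247
G1 X-3.89 Y3.89 E0.7805
G1 X-5.08 Y2.10 E0.8364
G1 X-5.50 Y0.00 E0.8920

At z = 4.75 mm: the r=5.5 cylinder contributes a regular 16-gon of circumradius 5.5; the cylinder at (5.5, 2.5) is not intersected at this z (z outside [9.5, 21.5]); the cylinder at (14, -3.5) is not intersected at this z (z outside [9.5, 20.5]); Combining (union): only the r=5.5 cylinder is present, so the union is just that shape — 1 connected region. The outline is a single polygon with 16 vertices. Extrusion per mm of travel: 0.25 × 0.25 / (π × 0.875²) = 0.025984. Accumulating E over each segment gives final E = 0.8920.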